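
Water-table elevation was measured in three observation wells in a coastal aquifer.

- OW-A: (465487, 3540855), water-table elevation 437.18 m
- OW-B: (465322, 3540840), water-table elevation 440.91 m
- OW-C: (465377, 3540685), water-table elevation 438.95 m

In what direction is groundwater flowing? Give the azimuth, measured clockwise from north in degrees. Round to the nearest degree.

101°

Taking OW-A as reference: OW-B−OW-A = (-165, -15, +3.73); OW-C−OW-A = (-110, -170, +1.77).
Determinant of the coordinate differences = (-165)·(-170) − (-110)·(-15) = 26400.
∂h/∂x = [(+3.73)·(-170) − (+1.77)·(-15)] / 26400 = -0.02301
∂h/∂y = [(-165)·(+1.77) − (-110)·(+3.73)] / 26400 = +0.004479
Flow direction (−∇h) has components (+0.02301 E, -0.004479 N).
Azimuth = atan2(E, N) = atan2(+0.02301, -0.004479) = 101.0° ≈ 101°.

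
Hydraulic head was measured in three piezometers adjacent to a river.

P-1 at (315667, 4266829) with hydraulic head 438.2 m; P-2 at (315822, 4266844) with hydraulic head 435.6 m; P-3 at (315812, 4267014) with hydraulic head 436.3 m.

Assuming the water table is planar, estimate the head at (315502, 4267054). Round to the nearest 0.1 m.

Differences from P-1: to P-2 (Δx, Δy, Δh) = (155, 15, -2.6); to P-3 = (145, 185, -1.9).
Determinant of the coordinate differences = 155·185 − 145·15 = 26500.
∂h/∂x = [(-2.6)·185 − (-1.9)·15] / 26500 = -0.01708
∂h/∂y = [155·(-1.9) − 145·(-2.6)] / 26500 = +0.003113
h(315502, 4267054) = 438.2 + (-0.01708)·(-165) + (+0.003113)·(225) = 438.2 +2.817 +0.700 = 441.718 m.

441.7 m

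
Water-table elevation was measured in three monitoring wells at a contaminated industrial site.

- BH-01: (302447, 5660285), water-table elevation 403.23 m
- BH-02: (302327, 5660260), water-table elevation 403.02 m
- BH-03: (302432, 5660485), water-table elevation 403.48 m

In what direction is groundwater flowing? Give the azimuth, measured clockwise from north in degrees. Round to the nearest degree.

227°

Taking BH-01 as reference: BH-02−BH-01 = (-120, -25, -0.21); BH-03−BH-01 = (-15, 200, +0.25).
Solve a·Δx + b·Δy = Δh: det = (-120)·200 − (-15)·(-25) = -24375.
∂h/∂x = [(-0.21)·200 − (+0.25)·(-25)] / -24375 = +0.001467
∂h/∂y = [(-120)·(+0.25) − (-15)·(-0.21)] / -24375 = +0.001360
Flow direction (−∇h) has components (-0.001467 E, -0.001360 N).
Azimuth = atan2(E, N) = atan2(-0.001467, -0.001360) = 227.2° ≈ 227°.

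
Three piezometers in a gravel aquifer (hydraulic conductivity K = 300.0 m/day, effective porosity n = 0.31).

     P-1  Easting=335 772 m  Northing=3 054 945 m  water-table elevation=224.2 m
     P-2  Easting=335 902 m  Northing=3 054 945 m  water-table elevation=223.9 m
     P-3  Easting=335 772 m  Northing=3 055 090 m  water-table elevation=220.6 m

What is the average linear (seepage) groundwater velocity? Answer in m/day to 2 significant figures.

∂h/∂x = (223.9 − 224.2) / (335902 − 335772) = -0.002308
∂h/∂y = (220.6 − 224.2) / (3055090 − 3054945) = -0.02483
|∇h| = √(-0.002308² + -0.02483²) = 0.02494
Seepage velocity v = K·i/n = 300.0 × 0.02494 / 0.31 = 24.14 m/day.

24 m/day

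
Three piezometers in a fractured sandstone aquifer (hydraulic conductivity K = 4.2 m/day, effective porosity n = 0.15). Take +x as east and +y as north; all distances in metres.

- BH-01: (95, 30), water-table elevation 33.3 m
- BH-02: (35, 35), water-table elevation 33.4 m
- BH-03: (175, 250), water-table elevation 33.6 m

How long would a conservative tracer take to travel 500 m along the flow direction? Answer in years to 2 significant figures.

20 years

Differences from BH-01: to BH-02 (Δx, Δy, Δh) = (-60, 5, +0.1); to BH-03 = (80, 220, +0.3).
Determinant of the coordinate differences = (-60)·220 − 80·5 = -13600.
∂h/∂x = [(+0.1)·220 − (+0.3)·5] / -13600 = -0.001507
∂h/∂y = [(-60)·(+0.3) − 80·(+0.1)] / -13600 = +0.001912
|∇h| = √(-0.001507² + 0.001912²) = 0.002435
Seepage velocity v = K·i/n = 4.2 × 0.002435 / 0.15 = 0.06818 m/day.
t = 500 / 0.06818 = 7334 days = 20.1 years.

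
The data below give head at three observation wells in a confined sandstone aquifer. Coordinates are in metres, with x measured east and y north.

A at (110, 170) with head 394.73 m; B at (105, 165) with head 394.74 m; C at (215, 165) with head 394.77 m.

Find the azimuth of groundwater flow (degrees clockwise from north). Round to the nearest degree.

Taking A as reference: B−A = (-5, -5, +0.01); C−A = (105, -5, +0.04).
Determinant of the coordinate differences = (-5)·(-5) − 105·(-5) = 550.
∂h/∂x = [(+0.01)·(-5) − (+0.04)·(-5)] / 550 = +0.0002727
∂h/∂y = [(-5)·(+0.04) − 105·(+0.01)] / 550 = -0.002273
Flow direction (−∇h) has components (-0.0002727 E, +0.002273 N).
Azimuth = atan2(E, N) = atan2(-0.0002727, +0.002273) = 353.2° ≈ 353°.

353°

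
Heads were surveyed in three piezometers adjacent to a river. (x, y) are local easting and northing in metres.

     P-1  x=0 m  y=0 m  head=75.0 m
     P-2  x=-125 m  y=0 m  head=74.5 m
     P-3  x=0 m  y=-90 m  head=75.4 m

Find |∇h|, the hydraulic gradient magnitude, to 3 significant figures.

0.00598

∂h/∂x = (74.5 − 75.0) / (-125 − 0) = +0.004000
∂h/∂y = (75.4 − 75.0) / (-90 − 0) = -0.004444
|∇h| = √(0.004000² + -0.004444²) = 0.005979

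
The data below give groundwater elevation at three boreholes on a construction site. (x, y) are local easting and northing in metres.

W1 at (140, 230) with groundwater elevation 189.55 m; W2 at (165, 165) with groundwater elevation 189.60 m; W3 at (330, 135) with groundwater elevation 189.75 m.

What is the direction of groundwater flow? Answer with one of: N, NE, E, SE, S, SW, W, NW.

NW

Three-point gradient (reference W1): Δ to W2 = (25, -65, +0.05), Δ to W3 = (190, -95, +0.20).
∂h/∂x = +0.0008271, ∂h/∂y = -0.0004511 (det = 9975).
Flow = −∇h = (-0.0008271 east, +0.0004511 north), which points northwest.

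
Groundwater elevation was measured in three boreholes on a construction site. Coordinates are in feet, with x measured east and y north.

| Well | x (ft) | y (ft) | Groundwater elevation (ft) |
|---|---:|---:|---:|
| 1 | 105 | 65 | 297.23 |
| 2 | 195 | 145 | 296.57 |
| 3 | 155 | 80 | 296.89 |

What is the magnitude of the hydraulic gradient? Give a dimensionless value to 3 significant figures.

Three-point gradient (reference 1): Δ to 2 = (90, 80, -0.66), Δ to 3 = (50, 15, -0.34).
∂h/∂x = -0.006528, ∂h/∂y = -0.0009057 (det = -2650).
|∇h| = √(-0.006528² + -0.0009057²) = 0.006591

0.00659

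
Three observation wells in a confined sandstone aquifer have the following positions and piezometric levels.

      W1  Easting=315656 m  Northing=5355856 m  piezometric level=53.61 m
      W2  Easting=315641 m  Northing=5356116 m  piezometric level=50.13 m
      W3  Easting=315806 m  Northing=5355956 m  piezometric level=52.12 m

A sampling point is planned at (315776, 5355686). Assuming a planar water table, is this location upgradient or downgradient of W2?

Taking W1 as reference: W2−W1 = (-15, 260, -3.48); W3−W1 = (150, 100, -1.49).
Determinant of the coordinate differences = (-15)·100 − 150·260 = -40500.
∂h/∂x = [(-3.48)·100 − (-1.49)·260] / -40500 = -0.0009728
∂h/∂y = [(-15)·(-1.49) − 150·(-3.48)] / -40500 = -0.01344
Head at (315776, 5355686) = 53.61 + (-0.0009728)·(120) + (-0.01344)·(-170) = 55.78 m.
That is higher than the 50.13 m at W2, so the point is upgradient.

upgradient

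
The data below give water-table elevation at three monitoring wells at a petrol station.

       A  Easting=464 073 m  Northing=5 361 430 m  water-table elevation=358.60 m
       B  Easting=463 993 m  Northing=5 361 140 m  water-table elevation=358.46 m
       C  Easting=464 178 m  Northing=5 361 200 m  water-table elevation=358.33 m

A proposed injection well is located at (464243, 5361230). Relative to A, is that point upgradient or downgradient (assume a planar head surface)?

downgradient

Taking A as reference: B−A = (-80, -290, -0.14); C−A = (105, -230, -0.27).
Determinant of the coordinate differences = (-80)·(-230) − 105·(-290) = 48850.
∂h/∂x = [(-0.14)·(-230) − (-0.27)·(-290)] / 48850 = -0.0009437
∂h/∂y = [(-80)·(-0.27) − 105·(-0.14)] / 48850 = +0.0007431
Head at (464243, 5361230) = 358.60 + (-0.0009437)·(170) + (+0.0007431)·(-200) = 358.29 m.
That is lower than the 358.60 m at A, so the point is downgradient.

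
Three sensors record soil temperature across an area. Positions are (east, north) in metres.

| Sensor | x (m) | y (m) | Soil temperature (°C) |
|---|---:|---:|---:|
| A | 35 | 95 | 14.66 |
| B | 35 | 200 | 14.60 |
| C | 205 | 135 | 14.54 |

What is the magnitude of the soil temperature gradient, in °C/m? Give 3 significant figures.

0.000808 °C/m

Differences from A: to B (Δx, Δy, Δh) = (0, 105, -0.06); to C = (170, 40, -0.12).
Solve a·Δx + b·Δy = ΔT: det = 0·40 − 170·105 = -17850.
∂T/∂x = [(-0.06)·40 − (-0.12)·105] / -17850 = -0.0005714
∂T/∂y = [0·(-0.12) − 170·(-0.06)] / -17850 = -0.0005714
|∇f| = √(-0.0005714² + -0.0005714²) = 0.0008081 °C/m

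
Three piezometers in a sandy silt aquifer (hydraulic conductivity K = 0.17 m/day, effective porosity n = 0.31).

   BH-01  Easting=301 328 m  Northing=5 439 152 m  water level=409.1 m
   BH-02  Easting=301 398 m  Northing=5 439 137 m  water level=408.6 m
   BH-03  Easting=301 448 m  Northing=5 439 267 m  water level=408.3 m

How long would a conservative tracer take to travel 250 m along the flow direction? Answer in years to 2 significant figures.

Taking BH-01 as reference: BH-02−BH-01 = (70, -15, -0.5); BH-03−BH-01 = (120, 115, -0.8).
Determinant of the coordinate differences = 70·115 − 120·(-15) = 9850.
∂h/∂x = [(-0.5)·115 − (-0.8)·(-15)] / 9850 = -0.007056
∂h/∂y = [70·(-0.8) − 120·(-0.5)] / 9850 = +0.0004061
|∇h| = √(-0.007056² + 0.0004061²) = 0.007068
Seepage velocity v = K·i/n = 0.17 × 0.007068 / 0.31 = 0.003876 m/day.
t = 250 / 0.003876 = 6.45e+04 days = 177 years.

180 years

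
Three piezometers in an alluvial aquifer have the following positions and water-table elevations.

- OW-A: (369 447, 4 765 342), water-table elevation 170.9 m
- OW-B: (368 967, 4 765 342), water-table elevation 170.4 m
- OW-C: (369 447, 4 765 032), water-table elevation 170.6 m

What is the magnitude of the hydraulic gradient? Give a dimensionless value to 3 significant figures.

∂h/∂x = (170.4 − 170.9) / (368967 − 369447) = +0.001042
∂h/∂y = (170.6 − 170.9) / (4765032 − 4765342) = +0.0009677
|∇h| = √(0.001042² + 0.0009677²) = 0.001422

0.00142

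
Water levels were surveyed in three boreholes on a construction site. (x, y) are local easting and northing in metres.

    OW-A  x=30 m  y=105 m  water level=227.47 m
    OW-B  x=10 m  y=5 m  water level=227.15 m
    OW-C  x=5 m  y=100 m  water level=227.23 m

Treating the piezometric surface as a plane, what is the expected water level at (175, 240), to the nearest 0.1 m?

Differences from OW-A: to OW-B (Δx, Δy, Δh) = (-20, -100, -0.32); to OW-C = (-25, -5, -0.24).
Solve a·Δx + b·Δy = Δh: det = (-20)·(-5) − (-25)·(-100) = -2400.
∂h/∂x = [(-0.32)·(-5) − (-0.24)·(-100)] / -2400 = +0.009333
∂h/∂y = [(-20)·(-0.24) − (-25)·(-0.32)] / -2400 = +0.001333
h(175, 240) = 227.47 + (+0.009333)·(145) + (+0.001333)·(135) = 227.47 +1.353 +0.180 = 229.003 m.

229.0 m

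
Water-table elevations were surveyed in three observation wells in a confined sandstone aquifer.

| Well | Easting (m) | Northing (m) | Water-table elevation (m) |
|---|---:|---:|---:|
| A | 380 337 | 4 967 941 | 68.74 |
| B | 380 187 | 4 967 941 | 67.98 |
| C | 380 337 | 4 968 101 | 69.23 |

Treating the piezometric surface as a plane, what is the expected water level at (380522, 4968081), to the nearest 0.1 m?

70.1 m

∂h/∂x = (67.98 − 68.74) / (380187 − 380337) = +0.005067
∂h/∂y = (69.23 − 68.74) / (4968101 − 4967941) = +0.003063
h(380522, 4968081) = 68.74 + (+0.005067)·(185) + (+0.003063)·(140) = 68.74 +0.937 +0.429 = 70.106 m.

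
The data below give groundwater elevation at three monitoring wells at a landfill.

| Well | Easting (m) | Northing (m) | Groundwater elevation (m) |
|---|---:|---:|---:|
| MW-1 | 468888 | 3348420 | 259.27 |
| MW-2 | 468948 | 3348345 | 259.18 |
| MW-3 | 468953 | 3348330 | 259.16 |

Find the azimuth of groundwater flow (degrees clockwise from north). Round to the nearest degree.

Differences from MW-1: to MW-2 (Δx, Δy, Δh) = (60, -75, -0.09); to MW-3 = (65, -90, -0.11).
Determinant of the coordinate differences = 60·(-90) − 65·(-75) = -525.
∂h/∂x = [(-0.09)·(-90) − (-0.11)·(-75)] / -525 = +0.0002857
∂h/∂y = [60·(-0.11) − 65·(-0.09)] / -525 = +0.001429
Flow direction (−∇h) has components (-0.0002857 E, -0.001429 N).
Azimuth = atan2(E, N) = atan2(-0.0002857, -0.001429) = 191.3° ≈ 191°.

191°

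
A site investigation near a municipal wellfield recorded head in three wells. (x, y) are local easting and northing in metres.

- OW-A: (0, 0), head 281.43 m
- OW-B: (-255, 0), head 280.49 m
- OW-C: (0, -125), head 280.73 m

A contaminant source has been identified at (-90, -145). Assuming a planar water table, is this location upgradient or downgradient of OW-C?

downgradient

∂h/∂x = (280.49 − 281.43) / (-255 − 0) = +0.003686
∂h/∂y = (280.73 − 281.43) / (-125 − 0) = +0.005600
Head at (-90, -145) = 281.43 + (+0.003686)·(-90) + (+0.005600)·(-145) = 280.29 m.
That is lower than the 280.73 m at OW-C, so the point is downgradient.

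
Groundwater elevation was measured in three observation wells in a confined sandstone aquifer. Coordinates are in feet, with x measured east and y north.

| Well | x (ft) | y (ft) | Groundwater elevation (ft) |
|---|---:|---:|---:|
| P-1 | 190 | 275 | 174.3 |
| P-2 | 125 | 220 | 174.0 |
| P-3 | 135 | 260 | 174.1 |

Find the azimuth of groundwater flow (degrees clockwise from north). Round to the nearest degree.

Differences from P-1: to P-2 (Δx, Δy, Δh) = (-65, -55, -0.3); to P-3 = (-55, -15, -0.2).
Determinant of the coordinate differences = (-65)·(-15) − (-55)·(-55) = -2050.
∂h/∂x = [(-0.3)·(-15) − (-0.2)·(-55)] / -2050 = +0.003171
∂h/∂y = [(-65)·(-0.2) − (-55)·(-0.3)] / -2050 = +0.001707
Flow direction (−∇h) has components (-0.003171 E, -0.001707 N).
Azimuth = atan2(E, N) = atan2(-0.003171, -0.001707) = 241.7° ≈ 242°.

242°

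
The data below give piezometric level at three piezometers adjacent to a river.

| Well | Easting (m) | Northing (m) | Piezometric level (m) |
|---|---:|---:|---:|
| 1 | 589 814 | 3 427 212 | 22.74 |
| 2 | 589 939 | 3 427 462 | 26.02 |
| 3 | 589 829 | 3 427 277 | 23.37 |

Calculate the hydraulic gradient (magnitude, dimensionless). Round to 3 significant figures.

Differences from 1: to 2 (Δx, Δy, Δh) = (125, 250, +3.28); to 3 = (15, 65, +0.63).
Determinant of the coordinate differences = 125·65 − 15·250 = 4375.
∂h/∂x = [(+3.28)·65 − (+0.63)·250] / 4375 = +0.01273
∂h/∂y = [125·(+0.63) − 15·(+3.28)] / 4375 = +0.006754
|∇h| = √(0.01273² + 0.006754²) = 0.01441

0.0144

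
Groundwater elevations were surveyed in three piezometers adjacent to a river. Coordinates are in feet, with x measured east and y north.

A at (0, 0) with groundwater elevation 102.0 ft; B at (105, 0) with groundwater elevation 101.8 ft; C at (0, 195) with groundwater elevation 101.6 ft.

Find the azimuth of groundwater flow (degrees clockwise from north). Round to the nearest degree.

∂h/∂x = (101.8 − 102.0) / (105 − 0) = -0.001905
∂h/∂y = (101.6 − 102.0) / (195 − 0) = -0.002051
Flow direction (−∇h) has components (+0.001905 E, +0.002051 N).
Azimuth = atan2(E, N) = atan2(+0.001905, +0.002051) = 42.9° ≈ 043°.

043°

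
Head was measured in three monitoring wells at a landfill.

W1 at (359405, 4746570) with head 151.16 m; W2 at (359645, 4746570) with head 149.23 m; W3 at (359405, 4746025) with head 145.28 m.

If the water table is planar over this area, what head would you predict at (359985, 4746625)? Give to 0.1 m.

147.1 m

∂h/∂x = (149.23 − 151.16) / (359645 − 359405) = -0.008042
∂h/∂y = (145.28 − 151.16) / (4746025 − 4746570) = +0.01079
h(359985, 4746625) = 151.16 + (-0.008042)·(580) + (+0.01079)·(55) = 151.16 -4.664 +0.593 = 147.089 m.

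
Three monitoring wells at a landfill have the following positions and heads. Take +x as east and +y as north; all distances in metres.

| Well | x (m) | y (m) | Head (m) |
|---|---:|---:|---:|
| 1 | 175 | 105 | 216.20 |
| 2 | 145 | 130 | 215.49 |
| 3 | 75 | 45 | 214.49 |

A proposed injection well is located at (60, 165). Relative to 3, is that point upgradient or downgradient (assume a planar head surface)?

downgradient

Taking 1 as reference: 2−1 = (-30, 25, -0.71); 3−1 = (-100, -60, -1.71).
Determinant of the coordinate differences = (-30)·(-60) − (-100)·25 = 4300.
∂h/∂x = [(-0.71)·(-60) − (-1.71)·25] / 4300 = +0.01985
∂h/∂y = [(-30)·(-1.71) − (-100)·(-0.71)] / 4300 = -0.004581
Head at (60, 165) = 216.20 + (+0.01985)·(-115) + (-0.004581)·(60) = 213.64 m.
That is lower than the 214.49 m at 3, so the point is downgradient.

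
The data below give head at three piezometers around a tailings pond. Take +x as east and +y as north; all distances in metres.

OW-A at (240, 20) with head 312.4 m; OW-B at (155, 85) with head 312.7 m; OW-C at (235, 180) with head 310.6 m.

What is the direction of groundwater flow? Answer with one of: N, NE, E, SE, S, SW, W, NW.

Three-point gradient (reference OW-A): Δ to OW-B = (-85, 65, +0.3), Δ to OW-C = (-5, 160, -1.8).
∂h/∂x = -0.01243, ∂h/∂y = -0.01164 (det = -13275).
Flow = −∇h = (+0.01243 east, +0.01164 north), which points northeast.

NE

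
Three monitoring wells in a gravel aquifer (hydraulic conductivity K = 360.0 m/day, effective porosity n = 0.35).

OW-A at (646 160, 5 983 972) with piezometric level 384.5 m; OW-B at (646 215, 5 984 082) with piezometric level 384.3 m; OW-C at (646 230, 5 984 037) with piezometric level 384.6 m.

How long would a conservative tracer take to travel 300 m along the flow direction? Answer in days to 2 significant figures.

Three-point gradient (reference OW-A): Δ to OW-B = (55, 110, -0.2), Δ to OW-C = (70, 65, +0.1).
∂h/∂x = +0.005818, ∂h/∂y = -0.004727 (det = -4125).
|∇h| = √(0.005818² + -0.004727²) = 0.007496
Seepage velocity v = K·i/n = 360.0 × 0.007496 / 0.35 = 7.71 m/day.
t = 300 / 7.71 = 38.91 days.

39 days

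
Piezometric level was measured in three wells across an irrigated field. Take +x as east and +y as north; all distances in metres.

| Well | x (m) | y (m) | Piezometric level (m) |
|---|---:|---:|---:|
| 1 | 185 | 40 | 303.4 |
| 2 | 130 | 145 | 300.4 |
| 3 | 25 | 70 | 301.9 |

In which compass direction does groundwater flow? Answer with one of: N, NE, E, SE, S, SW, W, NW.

N

Differences from 1: to 2 (Δx, Δy, Δh) = (-55, 105, -3.0); to 3 = (-160, 30, -1.5).
Solve a·Δx + b·Δy = Δh: det = (-55)·30 − (-160)·105 = 15150.
∂h/∂x = [(-3.0)·30 − (-1.5)·105] / 15150 = +0.004455
∂h/∂y = [(-55)·(-1.5) − (-160)·(-3.0)] / 15150 = -0.02624
Flow = −∇h = (-0.004455 east, +0.02624 north), which points north.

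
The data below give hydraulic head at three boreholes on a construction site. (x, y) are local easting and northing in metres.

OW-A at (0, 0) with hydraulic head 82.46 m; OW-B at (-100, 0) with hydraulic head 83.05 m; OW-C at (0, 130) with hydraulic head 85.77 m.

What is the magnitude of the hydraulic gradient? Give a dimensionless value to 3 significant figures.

∂h/∂x = (83.05 − 82.46) / (-100 − 0) = -0.005900
∂h/∂y = (85.77 − 82.46) / (130 − 0) = +0.02546
|∇h| = √(-0.005900² + 0.02546²) = 0.02613

0.0261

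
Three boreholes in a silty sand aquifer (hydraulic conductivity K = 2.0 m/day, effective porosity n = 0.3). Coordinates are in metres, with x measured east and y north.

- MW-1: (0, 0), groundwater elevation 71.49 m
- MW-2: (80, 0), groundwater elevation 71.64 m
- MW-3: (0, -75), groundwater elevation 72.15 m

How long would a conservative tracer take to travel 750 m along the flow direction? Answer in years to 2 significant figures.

∂h/∂x = (71.64 − 71.49) / (80 − 0) = +0.001875
∂h/∂y = (72.15 − 71.49) / (-75 − 0) = -0.008800
|∇h| = √(0.001875² + -0.008800²) = 0.008998
Seepage velocity v = K·i/n = 2.0 × 0.008998 / 0.3 = 0.05999 m/day.
t = 750 / 0.05999 = 1.25e+04 days = 34.2 years.

34 years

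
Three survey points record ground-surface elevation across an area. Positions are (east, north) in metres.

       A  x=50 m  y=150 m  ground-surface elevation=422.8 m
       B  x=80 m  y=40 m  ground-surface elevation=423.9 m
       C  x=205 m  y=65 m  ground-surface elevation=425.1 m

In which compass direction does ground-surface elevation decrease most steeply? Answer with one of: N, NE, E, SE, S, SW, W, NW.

With z = a·x + b·y + c and A as origin, the differences give:
  30·a + (-110)·b = +1.1
  155·a + (-85)·b = +2.3
Eliminate b (×(-85) and ×(-110), subtract): 14500·a = 159.50 → a = ∂z/∂x = +0.01100
Back-substitute: b = ∂z/∂y = -0.007000.
Steepest decrease is along −∇f = (-0.01100 E, +0.007000 N) → northwest.

NW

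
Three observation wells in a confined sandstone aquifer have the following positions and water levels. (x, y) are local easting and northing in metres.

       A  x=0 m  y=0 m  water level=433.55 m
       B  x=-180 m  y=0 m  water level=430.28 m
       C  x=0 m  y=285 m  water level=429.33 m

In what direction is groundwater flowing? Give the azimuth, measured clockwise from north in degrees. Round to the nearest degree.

∂h/∂x = (430.28 − 433.55) / (-180 − 0) = +0.01817
∂h/∂y = (429.33 − 433.55) / (285 − 0) = -0.01481
Flow direction (−∇h) has components (-0.01817 E, +0.01481 N).
Azimuth = atan2(E, N) = atan2(-0.01817, +0.01481) = 309.2° ≈ 309°.

309°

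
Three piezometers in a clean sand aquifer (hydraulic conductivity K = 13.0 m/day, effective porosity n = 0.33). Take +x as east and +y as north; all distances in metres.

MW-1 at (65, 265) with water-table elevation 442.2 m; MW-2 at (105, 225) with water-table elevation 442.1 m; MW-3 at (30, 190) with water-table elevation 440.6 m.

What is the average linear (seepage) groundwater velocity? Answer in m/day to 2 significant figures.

0.79 m/day

With h = a·x + b·y + c and MW-1 as origin, the differences give:
  40·a + (-40)·b = -0.1
  (-35)·a + (-75)·b = -1.6
Eliminate b (×(-75) and ×(-40), subtract): -4400·a = -56.50 → a = ∂h/∂x = +0.01284
Back-substitute: b = ∂h/∂y = +0.01534.
|∇h| = √(0.01284² + 0.01534²) = 0.02
Seepage velocity v = K·i/n = 13.0 × 0.02 / 0.33 = 0.7879 m/day.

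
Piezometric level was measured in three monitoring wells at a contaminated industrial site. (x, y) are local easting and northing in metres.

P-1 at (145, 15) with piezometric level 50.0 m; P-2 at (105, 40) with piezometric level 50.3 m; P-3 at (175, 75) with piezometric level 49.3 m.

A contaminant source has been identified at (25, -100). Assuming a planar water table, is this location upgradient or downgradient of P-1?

Taking P-1 as reference: P-2−P-1 = (-40, 25, +0.3); P-3−P-1 = (30, 60, -0.7).
Determinant of the coordinate differences = (-40)·60 − 30·25 = -3150.
∂h/∂x = [(+0.3)·60 − (-0.7)·25] / -3150 = -0.01127
∂h/∂y = [(-40)·(-0.7) − 30·(+0.3)] / -3150 = -0.006032
Head at (25, -100) = 50.0 + (-0.01127)·(-120) + (-0.006032)·(-115) = 52.05 m.
That is higher than the 50.0 m at P-1, so the point is upgradient.

upgradient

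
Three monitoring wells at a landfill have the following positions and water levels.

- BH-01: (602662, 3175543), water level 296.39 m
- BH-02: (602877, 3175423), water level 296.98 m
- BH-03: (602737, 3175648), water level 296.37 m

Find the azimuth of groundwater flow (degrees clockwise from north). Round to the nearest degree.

309°

Taking BH-01 as reference: BH-02−BH-01 = (215, -120, +0.59); BH-03−BH-01 = (75, 105, -0.02).
Determinant of the coordinate differences = 215·105 − 75·(-120) = 31575.
∂h/∂x = [(+0.59)·105 − (-0.02)·(-120)] / 31575 = +0.001886
∂h/∂y = [215·(-0.02) − 75·(+0.59)] / 31575 = -0.001538
Flow direction (−∇h) has components (-0.001886 E, +0.001538 N).
Azimuth = atan2(E, N) = atan2(-0.001886, +0.001538) = 309.2° ≈ 309°.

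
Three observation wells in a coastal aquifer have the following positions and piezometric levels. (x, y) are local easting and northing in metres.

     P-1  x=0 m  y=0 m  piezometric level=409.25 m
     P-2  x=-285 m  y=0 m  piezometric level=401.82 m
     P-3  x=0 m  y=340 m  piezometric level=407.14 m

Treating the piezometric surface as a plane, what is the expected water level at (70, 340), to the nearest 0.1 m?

∂h/∂x = (401.82 − 409.25) / (-285 − 0) = +0.02607
∂h/∂y = (407.14 − 409.25) / (340 − 0) = -0.006206
h(70, 340) = 409.25 + (+0.02607)·(70) + (-0.006206)·(340) = 409.25 +1.825 -2.110 = 408.965 m.

409.0 m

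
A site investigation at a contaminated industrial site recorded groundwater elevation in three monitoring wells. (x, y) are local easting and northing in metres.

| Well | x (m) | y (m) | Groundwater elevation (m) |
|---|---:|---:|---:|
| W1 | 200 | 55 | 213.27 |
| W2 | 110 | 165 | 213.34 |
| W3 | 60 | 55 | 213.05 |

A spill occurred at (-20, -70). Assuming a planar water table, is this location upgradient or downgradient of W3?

downgradient

Taking W1 as reference: W2−W1 = (-90, 110, +0.07); W3−W1 = (-140, 0, -0.22).
Solve a·Δx + b·Δy = Δh: det = (-90)·0 − (-140)·110 = 15400.
∂h/∂x = [(+0.07)·0 − (-0.22)·110] / 15400 = +0.001571
∂h/∂y = [(-90)·(-0.22) − (-140)·(+0.07)] / 15400 = +0.001922
Head at (-20, -70) = 213.27 + (+0.001571)·(-220) + (+0.001922)·(-125) = 212.68 m.
That is lower than the 213.05 m at W3, so the point is downgradient.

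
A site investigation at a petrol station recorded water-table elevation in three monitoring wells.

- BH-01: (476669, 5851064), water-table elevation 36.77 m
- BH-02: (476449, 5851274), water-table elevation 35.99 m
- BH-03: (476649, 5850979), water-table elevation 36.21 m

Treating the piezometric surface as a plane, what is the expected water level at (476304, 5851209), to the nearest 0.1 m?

Taking BH-01 as reference: BH-02−BH-01 = (-220, 210, -0.78); BH-03−BH-01 = (-20, -85, -0.56).
Determinant of the coordinate differences = (-220)·(-85) − (-20)·210 = 22900.
∂h/∂x = [(-0.78)·(-85) − (-0.56)·210] / 22900 = +0.008031
∂h/∂y = [(-220)·(-0.56) − (-20)·(-0.78)] / 22900 = +0.004699
h(476304, 5851209) = 36.77 + (+0.008031)·(-365) + (+0.004699)·(145) = 36.77 -2.931 +0.681 = 34.520 m.

34.5 m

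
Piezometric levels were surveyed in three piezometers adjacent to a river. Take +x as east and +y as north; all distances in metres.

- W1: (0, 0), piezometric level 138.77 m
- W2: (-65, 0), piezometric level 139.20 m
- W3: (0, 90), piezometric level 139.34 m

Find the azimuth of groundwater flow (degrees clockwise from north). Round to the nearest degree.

∂h/∂x = (139.20 − 138.77) / (-65 − 0) = -0.006615
∂h/∂y = (139.34 − 138.77) / (90 − 0) = +0.006333
Flow direction (−∇h) has components (+0.006615 E, -0.006333 N).
Azimuth = atan2(E, N) = atan2(+0.006615, -0.006333) = 133.8° ≈ 134°.

134°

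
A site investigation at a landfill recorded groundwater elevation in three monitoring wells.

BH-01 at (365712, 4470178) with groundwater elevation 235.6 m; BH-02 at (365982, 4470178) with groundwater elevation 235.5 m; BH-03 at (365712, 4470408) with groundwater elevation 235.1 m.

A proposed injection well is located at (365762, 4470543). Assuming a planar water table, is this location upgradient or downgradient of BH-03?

∂h/∂x = (235.5 − 235.6) / (365982 − 365712) = -0.0003704
∂h/∂y = (235.1 − 235.6) / (4470408 − 4470178) = -0.002174
Head at (365762, 4470543) = 235.6 + (-0.0003704)·(50) + (-0.002174)·(365) = 234.79 m.
That is lower than the 235.1 m at BH-03, so the point is downgradient.

downgradient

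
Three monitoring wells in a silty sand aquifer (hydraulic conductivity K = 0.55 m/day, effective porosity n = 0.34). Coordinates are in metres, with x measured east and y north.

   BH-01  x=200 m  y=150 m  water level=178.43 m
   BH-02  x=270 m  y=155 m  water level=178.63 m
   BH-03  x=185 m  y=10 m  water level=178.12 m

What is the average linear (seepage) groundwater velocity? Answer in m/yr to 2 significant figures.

Taking BH-01 as reference: BH-02−BH-01 = (70, 5, +0.20); BH-03−BH-01 = (-15, -140, -0.31).
Solve a·Δx + b·Δy = Δh: det = 70·(-140) − (-15)·5 = -9725.
∂h/∂x = [(+0.20)·(-140) − (-0.31)·5] / -9725 = +0.002720
∂h/∂y = [70·(-0.31) − (-15)·(+0.20)] / -9725 = +0.001923
|∇h| = √(0.002720² + 0.001923²) = 0.003331
Seepage velocity v = K·i/n = 0.55 × 0.003331 / 0.34 = 0.005388 m/day = 1.968 m/yr.

2.0 m/yr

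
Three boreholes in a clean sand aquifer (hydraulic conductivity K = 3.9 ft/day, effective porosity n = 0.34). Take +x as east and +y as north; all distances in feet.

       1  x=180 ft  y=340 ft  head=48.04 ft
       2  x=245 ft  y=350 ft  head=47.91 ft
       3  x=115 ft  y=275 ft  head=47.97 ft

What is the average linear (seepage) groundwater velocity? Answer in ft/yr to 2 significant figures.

19 ft/yr

Taking 1 as reference: 2−1 = (65, 10, -0.13); 3−1 = (-65, -65, -0.07).
Solve a·Δx + b·Δy = Δh: det = 65·(-65) − (-65)·10 = -3575.
∂h/∂x = [(-0.13)·(-65) − (-0.07)·10] / -3575 = -0.002559
∂h/∂y = [65·(-0.07) − (-65)·(-0.13)] / -3575 = +0.003636
|∇h| = √(-0.002559² + 0.003636²) = 0.004446
Seepage velocity v = K·i/n = 3.9 × 0.004446 / 0.34 = 0.051 ft/day = 18.63 ft/yr.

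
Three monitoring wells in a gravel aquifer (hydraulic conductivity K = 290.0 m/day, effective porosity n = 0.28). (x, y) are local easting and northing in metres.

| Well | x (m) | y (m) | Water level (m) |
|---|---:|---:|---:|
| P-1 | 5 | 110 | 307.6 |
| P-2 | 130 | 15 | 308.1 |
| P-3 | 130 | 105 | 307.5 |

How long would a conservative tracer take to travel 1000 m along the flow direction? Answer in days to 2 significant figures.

Differences from P-1: to P-2 (Δx, Δy, Δh) = (125, -95, +0.5); to P-3 = (125, -5, -0.1).
Determinant of the coordinate differences = 125·(-5) − 125·(-95) = 11250.
∂h/∂x = [(+0.5)·(-5) − (-0.1)·(-95)] / 11250 = -0.001067
∂h/∂y = [125·(-0.1) − 125·(+0.5)] / 11250 = -0.006667
|∇h| = √(-0.001067² + -0.006667²) = 0.006752
Seepage velocity v = K·i/n = 290.0 × 0.006752 / 0.28 = 6.993 m/day.
t = 1000 / 6.993 = 143 days.

140 days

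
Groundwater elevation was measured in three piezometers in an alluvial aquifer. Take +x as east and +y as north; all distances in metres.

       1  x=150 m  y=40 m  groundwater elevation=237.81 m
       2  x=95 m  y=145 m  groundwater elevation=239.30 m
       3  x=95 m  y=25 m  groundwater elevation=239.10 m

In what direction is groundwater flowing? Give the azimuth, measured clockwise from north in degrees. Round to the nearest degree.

Taking 1 as reference: 2−1 = (-55, 105, +1.49); 3−1 = (-55, -15, +1.29).
Solve a·Δx + b·Δy = Δh: det = (-55)·(-15) − (-55)·105 = 6600.
∂h/∂x = [(+1.49)·(-15) − (+1.29)·105] / 6600 = -0.02391
∂h/∂y = [(-55)·(+1.29) − (-55)·(+1.49)] / 6600 = +0.001667
Flow direction (−∇h) has components (+0.02391 E, -0.001667 N).
Azimuth = atan2(E, N) = atan2(+0.02391, -0.001667) = 94.0° ≈ 094°.

094°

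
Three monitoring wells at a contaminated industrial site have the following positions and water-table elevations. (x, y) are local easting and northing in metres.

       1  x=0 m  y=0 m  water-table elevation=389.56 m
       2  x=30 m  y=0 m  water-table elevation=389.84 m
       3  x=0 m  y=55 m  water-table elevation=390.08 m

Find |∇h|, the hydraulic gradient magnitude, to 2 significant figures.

0.013

∂h/∂x = (389.84 − 389.56) / (30 − 0) = +0.009333
∂h/∂y = (390.08 − 389.56) / (55 − 0) = +0.009455
|∇h| = √(0.009333² + 0.009455²) = 0.01329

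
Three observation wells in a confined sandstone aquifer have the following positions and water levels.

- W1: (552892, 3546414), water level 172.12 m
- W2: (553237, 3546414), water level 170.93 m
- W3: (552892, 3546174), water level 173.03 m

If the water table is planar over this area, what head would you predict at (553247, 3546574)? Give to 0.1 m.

∂h/∂x = (170.93 − 172.12) / (553237 − 552892) = -0.003449
∂h/∂y = (173.03 − 172.12) / (3546174 − 3546414) = -0.003792
h(553247, 3546574) = 172.12 + (-0.003449)·(355) + (-0.003792)·(160) = 172.12 -1.224 -0.607 = 170.289 m.

170.3 m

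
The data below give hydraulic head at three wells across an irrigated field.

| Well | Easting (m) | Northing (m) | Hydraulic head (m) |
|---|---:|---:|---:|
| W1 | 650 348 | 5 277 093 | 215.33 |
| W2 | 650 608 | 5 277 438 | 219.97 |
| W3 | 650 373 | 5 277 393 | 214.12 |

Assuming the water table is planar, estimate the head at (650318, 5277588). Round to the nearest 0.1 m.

With h = a·x + b·y + c and W1 as origin, the differences give:
  260·a + 345·b = +4.64
  25·a + 300·b = -1.21
Eliminate b (×300 and ×345, subtract): 69375·a = 1809.450 → a = ∂h/∂x = +0.02608
Back-substitute: b = ∂h/∂y = -0.006207.
h(650318, 5277588) = 215.33 + (+0.02608)·(-30) + (-0.006207)·(495) = 215.33 -0.782 -3.072 = 211.475 m.

211.5 m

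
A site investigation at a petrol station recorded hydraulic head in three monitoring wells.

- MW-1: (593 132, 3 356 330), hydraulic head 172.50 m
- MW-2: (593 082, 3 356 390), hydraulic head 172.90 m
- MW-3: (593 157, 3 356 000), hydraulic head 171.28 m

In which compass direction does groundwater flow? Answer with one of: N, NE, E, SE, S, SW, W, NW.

Taking MW-1 as reference: MW-2−MW-1 = (-50, 60, +0.40); MW-3−MW-1 = (25, -330, -1.22).
Determinant of the coordinate differences = (-50)·(-330) − 25·60 = 15000.
∂h/∂x = [(+0.40)·(-330) − (-1.22)·60] / 15000 = -0.003920
∂h/∂y = [(-50)·(-1.22) − 25·(+0.40)] / 15000 = +0.003400
Flow = −∇h = (+0.003920 east, -0.003400 north), which points southeast.

SE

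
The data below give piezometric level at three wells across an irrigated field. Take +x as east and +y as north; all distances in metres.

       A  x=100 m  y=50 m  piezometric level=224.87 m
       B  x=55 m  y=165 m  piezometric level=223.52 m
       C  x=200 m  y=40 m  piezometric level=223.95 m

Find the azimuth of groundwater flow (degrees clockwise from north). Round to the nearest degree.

With h = a·x + b·y + c and A as origin, the differences give:
  (-45)·a + 115·b = -1.35
  100·a + (-10)·b = -0.92
Eliminate b (×(-10) and ×115, subtract): -11050·a = 119.300 → a = ∂h/∂x = -0.01080
Back-substitute: b = ∂h/∂y = -0.01596.
Flow direction (−∇h) has components (+0.01080 E, +0.01596 N).
Azimuth = atan2(E, N) = atan2(+0.01080, +0.01596) = 34.1° ≈ 034°.

034°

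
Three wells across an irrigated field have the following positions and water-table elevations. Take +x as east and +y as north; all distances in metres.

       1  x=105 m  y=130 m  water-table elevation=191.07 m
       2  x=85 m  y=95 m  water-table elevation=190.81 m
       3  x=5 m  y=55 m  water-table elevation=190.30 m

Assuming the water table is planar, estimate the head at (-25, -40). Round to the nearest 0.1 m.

Three-point gradient (reference 1): Δ to 2 = (-20, -35, -0.26), Δ to 3 = (-100, -75, -0.77).
∂h/∂x = +0.003725, ∂h/∂y = +0.005300 (det = -2000).
h(-25, -40) = 191.07 + (+0.003725)·(-130) + (+0.005300)·(-170) = 191.07 -0.484 -0.901 = 189.685 m.

189.7 m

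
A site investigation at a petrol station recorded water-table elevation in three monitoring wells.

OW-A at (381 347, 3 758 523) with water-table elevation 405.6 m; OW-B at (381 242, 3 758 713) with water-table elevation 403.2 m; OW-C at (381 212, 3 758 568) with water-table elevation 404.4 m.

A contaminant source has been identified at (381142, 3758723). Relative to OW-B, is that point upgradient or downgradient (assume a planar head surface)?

downgradient

With h = a·x + b·y + c and OW-A as origin, the differences give:
  (-105)·a + 190·b = -2.4
  (-135)·a + 45·b = -1.2
Eliminate b (×45 and ×190, subtract): 20925·a = 120.00 → a = ∂h/∂x = +0.005735
Back-substitute: b = ∂h/∂y = -0.009462.
Head at (381142, 3758723) = 405.6 + (+0.005735)·(-205) + (-0.009462)·(200) = 402.53 m.
That is lower than the 403.2 m at OW-B, so the point is downgradient.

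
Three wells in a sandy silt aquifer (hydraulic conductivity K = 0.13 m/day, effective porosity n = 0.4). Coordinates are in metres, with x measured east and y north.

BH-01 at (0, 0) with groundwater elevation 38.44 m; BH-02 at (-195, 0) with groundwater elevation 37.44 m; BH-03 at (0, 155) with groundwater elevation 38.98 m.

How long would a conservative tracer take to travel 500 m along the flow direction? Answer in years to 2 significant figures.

680 years

∂h/∂x = (37.44 − 38.44) / (-195 − 0) = +0.005128
∂h/∂y = (38.98 − 38.44) / (155 − 0) = +0.003484
|∇h| = √(0.005128² + 0.003484²) = 0.0062
Seepage velocity v = K·i/n = 0.13 × 0.0062 / 0.4 = 0.002015 m/day.
t = 500 / 0.002015 = 2.481e+05 days = 679 years.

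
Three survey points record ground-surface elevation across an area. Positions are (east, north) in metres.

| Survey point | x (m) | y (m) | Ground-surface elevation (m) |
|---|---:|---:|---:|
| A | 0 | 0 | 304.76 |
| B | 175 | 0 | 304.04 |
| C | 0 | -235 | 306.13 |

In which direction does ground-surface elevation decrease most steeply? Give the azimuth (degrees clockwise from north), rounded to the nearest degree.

∂z/∂x = (304.04 − 304.76) / (175 − 0) = -0.004114
∂z/∂y = (306.13 − 304.76) / (-235 − 0) = -0.005830
Steepest decrease is along −∇f: components (+0.004114 E, +0.005830 N).
Azimuth = atan2(+0.004114, +0.005830) = 35.2° ≈ 035°.

035°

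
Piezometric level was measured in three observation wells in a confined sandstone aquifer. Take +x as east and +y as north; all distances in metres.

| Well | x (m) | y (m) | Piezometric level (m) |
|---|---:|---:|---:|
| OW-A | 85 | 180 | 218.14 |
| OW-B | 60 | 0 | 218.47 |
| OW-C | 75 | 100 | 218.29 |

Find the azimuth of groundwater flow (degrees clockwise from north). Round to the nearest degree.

Three-point gradient (reference OW-A): Δ to OW-B = (-25, -180, +0.33), Δ to OW-C = (-10, -80, +0.15).
∂h/∂x = +0.003000, ∂h/∂y = -0.002250 (det = 200).
Flow direction (−∇h) has components (-0.003000 E, +0.002250 N).
Azimuth = atan2(E, N) = atan2(-0.003000, +0.002250) = 306.9° ≈ 307°.

307°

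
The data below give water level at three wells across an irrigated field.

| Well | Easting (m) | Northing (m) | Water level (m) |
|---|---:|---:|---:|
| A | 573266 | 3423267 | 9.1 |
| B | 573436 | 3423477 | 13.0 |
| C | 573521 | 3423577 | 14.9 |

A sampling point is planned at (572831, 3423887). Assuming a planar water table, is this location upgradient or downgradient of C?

Taking A as reference: B−A = (170, 210, +3.9); C−A = (255, 310, +5.8).
Determinant of the coordinate differences = 170·310 − 255·210 = -850.
∂h/∂x = [(+3.9)·310 − (+5.8)·210] / -850 = +0.01059
∂h/∂y = [170·(+5.8) − 255·(+3.9)] / -850 = +0.01000
Head at (572831, 3423887) = 9.1 + (+0.01059)·(-435) + (+0.01000)·(620) = 10.69 m.
That is lower than the 14.9 m at C, so the point is downgradient.

downgradient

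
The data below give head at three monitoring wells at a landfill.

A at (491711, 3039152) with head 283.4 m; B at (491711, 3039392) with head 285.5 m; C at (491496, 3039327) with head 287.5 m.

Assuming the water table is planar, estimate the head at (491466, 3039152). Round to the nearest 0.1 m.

286.3 m

With h = a·x + b·y + c and A as origin, the differences give:
  0·a + 240·b = +2.1
  (-215)·a + 175·b = +4.1
Eliminate b (×175 and ×240, subtract): 51600·a = -616.50 → a = ∂h/∂x = -0.01195
Back-substitute: b = ∂h/∂y = +0.008750.
h(491466, 3039152) = 283.4 + (-0.01195)·(-245) + (+0.008750)·(0) = 283.4 +2.927 +0.000 = 286.327 m.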